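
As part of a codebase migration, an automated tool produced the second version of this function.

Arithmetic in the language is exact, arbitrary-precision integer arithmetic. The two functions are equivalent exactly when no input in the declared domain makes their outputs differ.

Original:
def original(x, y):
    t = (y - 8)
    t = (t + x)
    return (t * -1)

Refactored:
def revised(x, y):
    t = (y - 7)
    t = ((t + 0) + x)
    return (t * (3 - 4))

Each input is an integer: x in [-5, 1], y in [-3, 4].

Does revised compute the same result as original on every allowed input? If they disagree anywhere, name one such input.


Evaluate both at x=-5, y=-3.
original: t=-11, then t=-16, then returns 16
revised: t=-10, then t=-15, then returns 15
16 vs 15 — the two versions disagree here.
verdict: not equivalent; witness: x=-5, y=-3


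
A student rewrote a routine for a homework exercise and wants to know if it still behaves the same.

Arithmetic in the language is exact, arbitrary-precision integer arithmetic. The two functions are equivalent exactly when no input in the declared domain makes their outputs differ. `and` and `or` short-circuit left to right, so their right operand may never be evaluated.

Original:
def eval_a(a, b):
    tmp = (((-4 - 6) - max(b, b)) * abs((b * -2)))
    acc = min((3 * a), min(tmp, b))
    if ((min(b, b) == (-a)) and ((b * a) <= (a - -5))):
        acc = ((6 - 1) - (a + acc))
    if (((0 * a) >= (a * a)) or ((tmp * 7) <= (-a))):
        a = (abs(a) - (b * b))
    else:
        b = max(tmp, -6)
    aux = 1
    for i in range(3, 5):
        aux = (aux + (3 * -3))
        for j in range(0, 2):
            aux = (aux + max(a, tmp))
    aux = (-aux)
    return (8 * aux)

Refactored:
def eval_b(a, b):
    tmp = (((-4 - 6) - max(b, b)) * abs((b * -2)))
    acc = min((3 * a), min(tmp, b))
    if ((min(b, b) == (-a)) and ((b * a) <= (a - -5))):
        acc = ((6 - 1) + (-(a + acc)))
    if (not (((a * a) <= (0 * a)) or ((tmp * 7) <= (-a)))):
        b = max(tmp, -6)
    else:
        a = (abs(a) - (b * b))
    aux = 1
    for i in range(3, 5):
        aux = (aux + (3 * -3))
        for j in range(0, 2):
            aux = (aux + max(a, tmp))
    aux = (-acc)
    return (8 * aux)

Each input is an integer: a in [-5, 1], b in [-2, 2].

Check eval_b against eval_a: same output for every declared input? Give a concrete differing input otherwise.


Take a=-5, b=-2.
eval_a: tmp becomes -32; next acc becomes -32; next ((min(b, b) == (-a)) and ((b * a) <= (a - -5))) evaluates to false; next (((0 * a) >= (a * a)) or ((tmp * 7) <= (-a))) evaluates to true; next a becomes 1; next aux becomes 1; next at i=3:; next aux becomes -8; next at j=0:; next aux becomes -7; next at j=1:; next aux becomes -6; next at i=4:; next aux becomes -15; next at j=0:; next aux becomes -14; next at j=1:; next aux becomes -13; next aux becomes 13; next final value 104
eval_b: tmp becomes -32; next acc becomes -32; next ((min(b, b) == (-a)) and ((b * a) <= (a - -5))) evaluates to false; next (not (((a * a) <= (0 * a)) or ((tmp * 7) <= (-a)))) evaluates to false; next a becomes 1; next aux becomes 1; next at i=3:; next aux becomes -8; next at j=0:; next aux becomes -7; next at j=1:; next aux becomes -6; next at i=4:; next aux becomes -15; next at j=0:; next aux becomes -14; next at j=1:; next aux becomes -13; next aux becomes 32; next final value 256
104 and 256 differ, so these are not the same function on this domain.
verdict: not equivalent; witness: a=-5, b=-2


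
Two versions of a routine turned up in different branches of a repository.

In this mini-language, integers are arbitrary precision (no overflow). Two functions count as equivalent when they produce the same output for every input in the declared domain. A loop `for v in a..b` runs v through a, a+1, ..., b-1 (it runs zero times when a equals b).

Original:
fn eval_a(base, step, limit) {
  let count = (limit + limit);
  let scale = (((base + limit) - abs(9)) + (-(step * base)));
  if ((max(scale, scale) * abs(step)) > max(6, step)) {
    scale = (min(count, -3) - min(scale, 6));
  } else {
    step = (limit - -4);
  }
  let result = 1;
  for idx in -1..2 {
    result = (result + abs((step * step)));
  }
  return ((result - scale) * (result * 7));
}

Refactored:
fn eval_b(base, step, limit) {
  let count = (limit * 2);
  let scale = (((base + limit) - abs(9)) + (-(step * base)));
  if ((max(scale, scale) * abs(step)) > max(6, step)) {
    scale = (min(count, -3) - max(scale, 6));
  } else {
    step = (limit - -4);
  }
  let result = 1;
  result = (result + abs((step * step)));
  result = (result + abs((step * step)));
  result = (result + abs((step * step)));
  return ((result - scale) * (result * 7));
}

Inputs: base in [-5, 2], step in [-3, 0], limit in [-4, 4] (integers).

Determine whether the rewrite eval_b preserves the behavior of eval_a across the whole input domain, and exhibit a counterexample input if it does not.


On input base=2, step=-3, limit=4, eval_a returns 6664 while eval_b returns 7252.
verdict: not equivalent; witness: base=2, step=-3, limit=4


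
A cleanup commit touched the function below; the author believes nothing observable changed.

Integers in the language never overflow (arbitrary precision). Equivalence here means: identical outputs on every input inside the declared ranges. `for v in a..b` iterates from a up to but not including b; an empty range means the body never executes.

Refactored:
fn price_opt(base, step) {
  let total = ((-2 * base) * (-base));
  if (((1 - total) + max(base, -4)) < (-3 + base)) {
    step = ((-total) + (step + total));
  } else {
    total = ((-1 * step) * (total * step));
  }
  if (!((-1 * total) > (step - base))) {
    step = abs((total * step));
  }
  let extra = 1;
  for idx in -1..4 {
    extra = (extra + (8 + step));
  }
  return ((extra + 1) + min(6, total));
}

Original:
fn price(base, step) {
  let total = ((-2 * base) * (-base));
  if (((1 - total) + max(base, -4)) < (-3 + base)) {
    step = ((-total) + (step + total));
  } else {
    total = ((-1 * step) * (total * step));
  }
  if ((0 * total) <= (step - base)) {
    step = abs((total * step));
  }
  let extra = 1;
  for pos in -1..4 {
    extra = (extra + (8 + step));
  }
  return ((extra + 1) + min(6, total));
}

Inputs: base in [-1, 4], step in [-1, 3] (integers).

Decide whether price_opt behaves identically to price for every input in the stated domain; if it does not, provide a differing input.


Input base=-1, step=-1: 50 from price versus 35 from price_opt.
verdict: not equivalent; witness: base=-1, step=-1


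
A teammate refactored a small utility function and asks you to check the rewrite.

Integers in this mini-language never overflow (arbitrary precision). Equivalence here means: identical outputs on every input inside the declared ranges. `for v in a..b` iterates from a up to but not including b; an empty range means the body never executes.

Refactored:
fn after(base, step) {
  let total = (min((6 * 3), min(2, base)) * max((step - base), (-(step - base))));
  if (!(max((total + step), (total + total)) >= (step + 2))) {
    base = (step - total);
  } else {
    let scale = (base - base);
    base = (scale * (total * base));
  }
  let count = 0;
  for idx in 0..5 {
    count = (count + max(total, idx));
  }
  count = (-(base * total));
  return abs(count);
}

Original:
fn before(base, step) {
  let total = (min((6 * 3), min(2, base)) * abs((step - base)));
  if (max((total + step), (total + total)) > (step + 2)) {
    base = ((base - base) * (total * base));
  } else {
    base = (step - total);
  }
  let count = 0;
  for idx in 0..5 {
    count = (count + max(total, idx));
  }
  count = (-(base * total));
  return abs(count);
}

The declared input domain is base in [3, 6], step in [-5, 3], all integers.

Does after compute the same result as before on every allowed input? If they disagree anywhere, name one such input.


Consider the input base=4, step=3.
before: total := 2 | (max((total + step), (total + total)) > (step + 2)): false | base := 1 | count := 0 | iter idx=0: | count := 2 | iter idx=1: | count := 4 | iter idx=2: | count := 6 | iter idx=3: | count := 9 | iter idx=4: | count := 13 | count := -2 | result 2
after: total := 2 | (!(max((total + step), (total + total)) >= (step + 2))): false | scale := 0 | base := 0 | count := 0 | iter idx=0: | count := 2 | iter idx=1: | count := 4 | iter idx=2: | count := 6 | iter idx=3: | count := 9 | iter idx=4: | count := 13 | count := 0 | result 0
2 != 0, so the rewrite changes behavior.
verdict: not equivalent; witness: base=4, step=3


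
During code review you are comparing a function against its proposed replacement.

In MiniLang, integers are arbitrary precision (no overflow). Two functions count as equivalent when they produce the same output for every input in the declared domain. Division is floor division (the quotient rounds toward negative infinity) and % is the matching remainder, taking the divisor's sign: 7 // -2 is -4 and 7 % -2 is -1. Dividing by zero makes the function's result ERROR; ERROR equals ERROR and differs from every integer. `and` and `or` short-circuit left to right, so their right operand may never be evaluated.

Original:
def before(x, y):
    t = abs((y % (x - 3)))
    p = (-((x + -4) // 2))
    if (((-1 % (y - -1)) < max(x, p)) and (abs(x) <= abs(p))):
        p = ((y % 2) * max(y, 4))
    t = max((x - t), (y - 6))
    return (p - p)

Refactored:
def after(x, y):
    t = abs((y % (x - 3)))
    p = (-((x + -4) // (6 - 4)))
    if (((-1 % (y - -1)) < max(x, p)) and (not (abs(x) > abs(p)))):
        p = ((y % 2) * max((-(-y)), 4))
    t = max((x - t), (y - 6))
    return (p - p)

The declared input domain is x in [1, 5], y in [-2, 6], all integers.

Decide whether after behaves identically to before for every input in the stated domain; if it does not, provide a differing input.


Changes here: constant usage differs; boolean connective usage differs; comparison usage differs; arithmetic usage differs; the full 45-point sweep finds no disagreement.
verdict: equivalent


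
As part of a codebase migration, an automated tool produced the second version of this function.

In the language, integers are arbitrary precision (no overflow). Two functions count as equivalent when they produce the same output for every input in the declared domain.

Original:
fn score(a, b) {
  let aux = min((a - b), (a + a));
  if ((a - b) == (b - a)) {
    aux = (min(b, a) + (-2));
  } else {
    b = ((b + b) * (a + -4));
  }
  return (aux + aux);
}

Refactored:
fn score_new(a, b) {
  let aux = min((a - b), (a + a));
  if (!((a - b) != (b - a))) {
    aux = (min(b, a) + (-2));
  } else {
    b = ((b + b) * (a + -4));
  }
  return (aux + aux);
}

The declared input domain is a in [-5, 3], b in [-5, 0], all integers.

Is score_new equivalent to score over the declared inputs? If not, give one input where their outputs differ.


Comparing the listings, the differences include: boolean connective usage differs; and comparison usage differs.
Tracing a=0, b=-5: score: aux := 0 | ((a - b) == (b - a)): false | b := 40 | result 0 | score_new: aux := 0 | (!((a - b) != (b - a))): false | b := 40 | result 0 — matching result 0.
Across all 54 domain points the two functions coincide.
verdict: equivalent


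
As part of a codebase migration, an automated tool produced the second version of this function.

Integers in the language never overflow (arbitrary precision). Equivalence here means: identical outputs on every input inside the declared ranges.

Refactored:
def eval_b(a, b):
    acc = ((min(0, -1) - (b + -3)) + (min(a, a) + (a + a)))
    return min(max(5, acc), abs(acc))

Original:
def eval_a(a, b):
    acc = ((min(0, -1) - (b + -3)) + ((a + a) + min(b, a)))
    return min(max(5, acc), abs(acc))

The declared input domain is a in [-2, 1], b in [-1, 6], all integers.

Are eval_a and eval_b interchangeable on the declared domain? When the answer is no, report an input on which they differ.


Evaluate both at a=0, b=-1.
eval_a: acc=2, then returns 2
eval_b: acc=3, then returns 3
2 and 3 differ, so these are not the same function on this domain.
verdict: not equivalent; witness: a=0, b=-1


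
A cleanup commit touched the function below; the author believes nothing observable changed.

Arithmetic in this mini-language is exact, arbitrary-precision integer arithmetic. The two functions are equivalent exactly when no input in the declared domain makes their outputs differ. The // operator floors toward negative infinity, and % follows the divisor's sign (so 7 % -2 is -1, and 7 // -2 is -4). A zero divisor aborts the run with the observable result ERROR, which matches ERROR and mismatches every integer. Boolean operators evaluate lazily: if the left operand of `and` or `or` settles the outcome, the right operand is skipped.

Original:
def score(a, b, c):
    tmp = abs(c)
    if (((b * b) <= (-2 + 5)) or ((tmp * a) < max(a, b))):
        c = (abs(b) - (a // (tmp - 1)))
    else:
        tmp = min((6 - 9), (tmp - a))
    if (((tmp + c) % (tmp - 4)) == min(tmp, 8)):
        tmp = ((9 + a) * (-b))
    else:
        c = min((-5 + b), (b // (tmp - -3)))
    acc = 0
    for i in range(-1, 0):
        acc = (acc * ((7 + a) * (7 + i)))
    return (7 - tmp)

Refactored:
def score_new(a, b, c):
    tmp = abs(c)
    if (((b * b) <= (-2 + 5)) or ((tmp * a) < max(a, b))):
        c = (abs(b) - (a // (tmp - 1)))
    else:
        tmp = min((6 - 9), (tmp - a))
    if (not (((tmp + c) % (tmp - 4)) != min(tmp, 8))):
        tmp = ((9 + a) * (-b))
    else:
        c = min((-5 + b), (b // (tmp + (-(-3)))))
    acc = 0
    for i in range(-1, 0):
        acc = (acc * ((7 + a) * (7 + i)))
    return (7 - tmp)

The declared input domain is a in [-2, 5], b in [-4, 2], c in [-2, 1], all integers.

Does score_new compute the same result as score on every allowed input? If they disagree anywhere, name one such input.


Equivalent — the differences include comparison usage differs; also arithmetic usage differs; also boolean connective usage differs, yet no declared input distinguishes the two.
Spot check at a=3, b=-2, c=1 — score: tmp = 1; (((b * b) <= (-2 + 5)) or ((tmp * a) < max(a, b))) -> false; tmp = -3; (((tmp + c) % (tmp - 4)) == min(tmp, 8)) -> false; division by zero -> ERROR. score_new: tmp = 1; (((b * b) <= (-2 + 5)) or ((tmp * a) < max(a, b))) -> false; tmp = -3; (not (((tmp + c) % (tmp - 4)) != min(tmp, 8))) -> false; division by zero -> ERROR. Both give ERROR.
Sweeping the whole domain (224 inputs) finds no disagreement.
verdict: equivalent


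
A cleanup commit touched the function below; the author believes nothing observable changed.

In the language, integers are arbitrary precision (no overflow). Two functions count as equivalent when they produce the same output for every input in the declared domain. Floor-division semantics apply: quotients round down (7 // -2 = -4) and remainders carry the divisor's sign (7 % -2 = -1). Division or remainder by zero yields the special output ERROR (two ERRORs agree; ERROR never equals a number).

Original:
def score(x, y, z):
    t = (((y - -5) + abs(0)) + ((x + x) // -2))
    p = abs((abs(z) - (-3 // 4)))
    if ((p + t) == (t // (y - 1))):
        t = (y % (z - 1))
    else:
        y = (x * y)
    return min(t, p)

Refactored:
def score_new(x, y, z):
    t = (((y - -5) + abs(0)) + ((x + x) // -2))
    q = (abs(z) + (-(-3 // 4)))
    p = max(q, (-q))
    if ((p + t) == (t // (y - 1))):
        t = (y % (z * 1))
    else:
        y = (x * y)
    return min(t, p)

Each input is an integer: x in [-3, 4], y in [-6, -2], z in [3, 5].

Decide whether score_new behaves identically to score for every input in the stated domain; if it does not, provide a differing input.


The rewrite breaks on x=4, y=-6, z=4, where the results are 0 and 2.
score: t=-5, then p=5, then ((p + t) == (t // (y - 1))) is true, then t=0, then returns 0
score_new: t=-5, then q=5, then p=5, then ((p + t) == (t // (y - 1))) is true, then t=2, then returns 2
verdict: not equivalent; witness: x=4, y=-6, z=4


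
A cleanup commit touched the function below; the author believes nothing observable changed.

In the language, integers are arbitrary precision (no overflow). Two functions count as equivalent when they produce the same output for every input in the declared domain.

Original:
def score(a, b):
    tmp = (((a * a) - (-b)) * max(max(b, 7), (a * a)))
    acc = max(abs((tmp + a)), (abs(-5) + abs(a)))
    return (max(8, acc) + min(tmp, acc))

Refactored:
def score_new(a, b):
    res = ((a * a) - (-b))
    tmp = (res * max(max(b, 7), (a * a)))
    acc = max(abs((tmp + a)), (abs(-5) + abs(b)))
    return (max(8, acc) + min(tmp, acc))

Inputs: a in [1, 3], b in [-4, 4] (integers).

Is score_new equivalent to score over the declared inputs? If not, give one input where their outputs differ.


a=2, b=-4 yields 8 from score but 9 from score_new.
verdict: not equivalent; witness: a=2, b=-4


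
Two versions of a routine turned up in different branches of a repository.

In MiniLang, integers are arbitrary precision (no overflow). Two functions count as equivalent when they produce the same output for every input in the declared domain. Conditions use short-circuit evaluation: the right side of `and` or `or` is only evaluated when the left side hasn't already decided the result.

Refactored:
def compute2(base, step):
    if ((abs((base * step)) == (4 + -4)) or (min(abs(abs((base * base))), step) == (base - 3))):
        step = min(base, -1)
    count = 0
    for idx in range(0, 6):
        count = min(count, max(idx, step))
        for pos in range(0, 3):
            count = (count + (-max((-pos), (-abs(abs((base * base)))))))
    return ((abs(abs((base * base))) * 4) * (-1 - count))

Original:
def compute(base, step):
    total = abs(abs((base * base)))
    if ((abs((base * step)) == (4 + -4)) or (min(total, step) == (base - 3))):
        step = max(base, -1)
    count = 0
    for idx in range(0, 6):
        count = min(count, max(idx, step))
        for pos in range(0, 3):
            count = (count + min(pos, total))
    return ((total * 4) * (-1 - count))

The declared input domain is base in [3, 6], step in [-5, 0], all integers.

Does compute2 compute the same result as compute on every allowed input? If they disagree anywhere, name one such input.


Take base=6, step=0.
compute: total := 36 | ((abs((base * step)) == (4 + -4)) or (min(total, step) == (base - 3))): true | step := 6 | count := 0 | iter idx=0: | count := 0 | iter pos=0: | count := 0 | iter pos=1: | count := 1 | iter pos=2: | count := 3 | iter idx=1: | count := 3 | iter pos=0: | count := 3 | iter pos=1: | count := 4 | iter pos=2: | count := 6 | iter idx=2: | count := 6 | iter pos=0: | count := 6 | iter pos=1: | count := 7 | iter pos=2: | count := 9 | iter idx=3: | count := 6 | iter pos=0: | count := 6 | iter pos=1: | count := 7 | iter pos=2: | count := 9 | iter idx=4: | count := 6 | iter pos=0: | count := 6 | iter pos=1: | count := 7 | iter pos=2: | count := 9 | iter idx=5: | count := 6 | iter pos=0: | count := 6 | iter pos=1: | count := 7 | iter pos=2: | count := 9 | result -1440
compute2: ((abs((base * step)) == (4 + -4)) or (min(abs(abs((base * base))), step) == (base - 3))): true | step := -1 | count := 0 | iter idx=0: | count := 0 | iter pos=0: | count := 0 | iter pos=1: | count := 1 | iter pos=2: | count := 3 | iter idx=1: | count := 1 | iter pos=0: | count := 1 | iter pos=1: | count := 2 | iter pos=2: | count := 4 | iter idx=2: | count := 2 | iter pos=0: | count := 2 | iter pos=1: | count := 3 | iter pos=2: | count := 5 | iter idx=3: | count := 3 | iter pos=0: | count := 3 | iter pos=1: | count := 4 | iter pos=2: | count := 6 | iter idx=4: | count := 4 | iter pos=0: | count := 4 | iter pos=1: | count := 5 | iter pos=2: | count := 7 | iter idx=5: | count := 5 | iter pos=0: | count := 5 | iter pos=1: | count := 6 | iter pos=2: | count := 8 | result -1296
-1440 != -1296, so the rewrite changes behavior.
verdict: not equivalent; witness: base=6, step=0


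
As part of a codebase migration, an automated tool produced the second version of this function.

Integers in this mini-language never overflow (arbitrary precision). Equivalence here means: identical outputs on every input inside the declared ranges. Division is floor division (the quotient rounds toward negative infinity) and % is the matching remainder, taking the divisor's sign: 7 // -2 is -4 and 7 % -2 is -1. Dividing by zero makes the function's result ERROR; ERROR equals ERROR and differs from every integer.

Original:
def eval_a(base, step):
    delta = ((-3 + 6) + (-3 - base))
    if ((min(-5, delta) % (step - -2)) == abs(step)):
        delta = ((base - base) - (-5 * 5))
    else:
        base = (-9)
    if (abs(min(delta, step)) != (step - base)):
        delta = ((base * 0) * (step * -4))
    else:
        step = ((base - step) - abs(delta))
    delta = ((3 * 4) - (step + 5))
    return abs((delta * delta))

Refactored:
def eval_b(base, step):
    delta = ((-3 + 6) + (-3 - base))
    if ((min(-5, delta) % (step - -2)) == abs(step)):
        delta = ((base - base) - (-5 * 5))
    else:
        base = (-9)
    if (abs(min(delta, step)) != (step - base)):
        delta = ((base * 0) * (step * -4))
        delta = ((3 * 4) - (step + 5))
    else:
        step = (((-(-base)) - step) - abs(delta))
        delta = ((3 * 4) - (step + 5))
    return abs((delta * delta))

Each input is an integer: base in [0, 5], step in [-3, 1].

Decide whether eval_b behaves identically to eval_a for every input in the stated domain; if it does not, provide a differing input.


Reading the diff, among the changes: arithmetic usage differs, plus constant usage differs, plus statement counts differ.
One worked example (base=5, step=1) — eval_a: delta = -5; ((min(-5, delta) % (step - -2)) == abs(step)) -> true; delta = 25; (abs(min(delta, step)) != (step - base)) -> true; delta = 0; delta = 6; return 36; eval_b: delta = -5; ((min(-5, delta) % (step - -2)) == abs(step)) -> true; delta = 25; (abs(min(delta, step)) != (step - base)) -> true; delta = 0; delta = 6; return 36; agreement on 36.
An exhaustive pass over the 30 declared inputs shows identical outputs.
verdict: equivalent


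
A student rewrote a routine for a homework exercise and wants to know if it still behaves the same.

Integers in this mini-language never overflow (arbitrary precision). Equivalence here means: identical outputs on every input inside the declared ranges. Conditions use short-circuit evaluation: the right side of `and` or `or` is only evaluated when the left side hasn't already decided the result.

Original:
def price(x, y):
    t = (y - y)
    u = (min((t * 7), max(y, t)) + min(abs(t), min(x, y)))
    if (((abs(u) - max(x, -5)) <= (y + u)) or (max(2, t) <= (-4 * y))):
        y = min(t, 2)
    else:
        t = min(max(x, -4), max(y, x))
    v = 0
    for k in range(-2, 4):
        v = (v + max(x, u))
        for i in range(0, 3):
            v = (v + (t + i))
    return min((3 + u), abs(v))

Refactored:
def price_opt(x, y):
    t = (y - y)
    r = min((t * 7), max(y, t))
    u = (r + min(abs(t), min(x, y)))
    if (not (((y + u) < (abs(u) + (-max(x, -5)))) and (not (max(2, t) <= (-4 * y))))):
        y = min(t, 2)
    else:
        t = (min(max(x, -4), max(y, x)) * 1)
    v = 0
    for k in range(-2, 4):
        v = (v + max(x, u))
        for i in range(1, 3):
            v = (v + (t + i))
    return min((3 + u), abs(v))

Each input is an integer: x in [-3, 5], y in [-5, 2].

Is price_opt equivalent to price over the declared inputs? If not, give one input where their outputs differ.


There is a counterexample at x=-1, y=0: 2 on one side, 0 on the other.
price: t becomes 0; next u becomes -1; next (((abs(u) - max(x, -5)) <= (y + u)) or (max(2, t) <= (-4 * y))) evaluates to false; next t becomes -1; next v becomes 0; next at k=-2:; next v becomes -1; next at i=0:; next v becomes -2; next at i=1:; next v becomes -2; next at i=2:; next v becomes -1; next at k=-1:; next v becomes -2; next at i=0:; next v becomes -3; next at i=1:; next v becomes -3; next at i=2:; next v becomes -2; next at k=0:; next v becomes -3; next at i=0:; next v becomes -4; next at i=1:; next v becomes -4; next at i=2:; next v becomes -3; next at k=1:; next v becomes -4; next at i=0:; next v becomes -5; next at i=1:; next v becomes -5; next at i=2:; next v becomes -4; next at k=2:; next v becomes -5; next at i=0:; next v becomes -6; next at i=1:; next v becomes -6; next at i=2:; next v becomes -5; next at k=3:; next v becomes -6; next at i=0:; next v becomes -7; next at i=1:; next v becomes -7; next at i=2:; next v becomes -6; next final value 2
price_opt: t becomes 0; next r becomes 0; next u becomes -1; next (not (((y + u) < (abs(u) + (-max(x, -5)))) and (not (max(2, t) <= (-4 * y))))) evaluates to false; next t becomes -1; next v becomes 0; next at k=-2:; next v becomes -1; next at i=1:; next v becomes -1; next at i=2:; next v becomes 0; next at k=-1:; next v becomes -1; next at i=1:; next v becomes -1; next at i=2:; next v becomes 0; next at k=0:; next v becomes -1; next at i=1:; next v becomes -1; next at i=2:; next v becomes 0; next at k=1:; next v becomes -1; next at i=1:; next v becomes -1; next at i=2:; next v becomes 0; next at k=2:; next v becomes -1; next at i=1:; next v becomes -1; next at i=2:; next v becomes 0; next at k=3:; next v becomes -1; next at i=1:; next v becomes -1; next at i=2:; next v becomes 0; next final value 0
verdict: not equivalent; witness: x=-1, y=0


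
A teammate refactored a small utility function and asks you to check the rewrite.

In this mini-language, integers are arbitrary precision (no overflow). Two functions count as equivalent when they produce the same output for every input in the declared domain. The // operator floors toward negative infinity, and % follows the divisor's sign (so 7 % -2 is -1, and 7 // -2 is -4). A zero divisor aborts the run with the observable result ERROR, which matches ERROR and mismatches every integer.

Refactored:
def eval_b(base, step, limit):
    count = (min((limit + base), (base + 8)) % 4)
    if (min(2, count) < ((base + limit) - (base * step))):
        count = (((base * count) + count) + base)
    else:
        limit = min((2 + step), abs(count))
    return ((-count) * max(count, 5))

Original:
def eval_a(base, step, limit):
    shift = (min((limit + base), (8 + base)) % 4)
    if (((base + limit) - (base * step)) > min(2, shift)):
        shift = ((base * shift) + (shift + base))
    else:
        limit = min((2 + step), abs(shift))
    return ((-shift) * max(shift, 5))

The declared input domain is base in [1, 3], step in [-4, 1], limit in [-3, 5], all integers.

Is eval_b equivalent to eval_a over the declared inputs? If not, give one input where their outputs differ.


Equivalent — the differences include local variable names differ; and comparison usage differs, yet no declared input distinguishes the two.
Spot check at base=3, step=-1, limit=0 — eval_a: shift := 3 | (((base + limit) - (base * step)) > min(2, shift)): true | shift := 15 | result -225. eval_b: count := 3 | (min(2, count) < ((base + limit) - (base * step))): true | count := 15 | result -225. Both give -225.
Every one of the 162 inputs gives matching results.
verdict: equivalent


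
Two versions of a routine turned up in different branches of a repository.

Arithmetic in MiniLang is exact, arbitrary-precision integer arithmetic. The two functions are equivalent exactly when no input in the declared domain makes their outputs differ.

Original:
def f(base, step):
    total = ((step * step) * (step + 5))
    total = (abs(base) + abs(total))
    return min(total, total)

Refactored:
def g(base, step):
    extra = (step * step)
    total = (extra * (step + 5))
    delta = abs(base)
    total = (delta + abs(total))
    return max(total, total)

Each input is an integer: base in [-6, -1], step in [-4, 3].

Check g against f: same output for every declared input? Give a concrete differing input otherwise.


Equivalent. The edit looks behavioral (`min(total, total)` became `max(total, total)`), but over these ranges it never changes the outcome.
Every one of the 48 inputs gives matching results.
One worked example (base=-3, step=2) — f: total := 28 | total := 31 | result 31; g: extra := 4 | total := 28 | delta := 3 | total := 31 | result 31; agreement on 31.
verdict: equivalent


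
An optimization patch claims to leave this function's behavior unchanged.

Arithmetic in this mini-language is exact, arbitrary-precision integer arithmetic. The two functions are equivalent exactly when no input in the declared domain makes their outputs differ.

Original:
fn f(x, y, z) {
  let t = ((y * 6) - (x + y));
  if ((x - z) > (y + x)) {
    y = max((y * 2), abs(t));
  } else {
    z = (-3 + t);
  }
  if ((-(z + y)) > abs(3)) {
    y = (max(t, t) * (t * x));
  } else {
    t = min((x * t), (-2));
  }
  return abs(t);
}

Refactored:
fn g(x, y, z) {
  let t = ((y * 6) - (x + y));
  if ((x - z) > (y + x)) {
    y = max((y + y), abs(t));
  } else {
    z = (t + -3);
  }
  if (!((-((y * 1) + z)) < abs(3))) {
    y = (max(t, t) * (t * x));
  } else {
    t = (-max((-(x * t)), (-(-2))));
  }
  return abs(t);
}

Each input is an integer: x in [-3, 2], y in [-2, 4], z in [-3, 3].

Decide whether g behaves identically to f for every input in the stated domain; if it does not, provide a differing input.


Evaluate both at x=0, y=0, z=-3.
f: t=0, then ((x - z) > (y + x)) is true, then y=0, then ((-(z + y)) > abs(3)) is false, then t=-2, then returns 2
g: t=0, then ((x - z) > (y + x)) is true, then y=0, then (!((-((y * 1) + z)) < abs(3))) is true, then y=0, then returns 0
2 != 0, so the rewrite changes behavior.
verdict: not equivalent; witness: x=0, y=0, z=-3


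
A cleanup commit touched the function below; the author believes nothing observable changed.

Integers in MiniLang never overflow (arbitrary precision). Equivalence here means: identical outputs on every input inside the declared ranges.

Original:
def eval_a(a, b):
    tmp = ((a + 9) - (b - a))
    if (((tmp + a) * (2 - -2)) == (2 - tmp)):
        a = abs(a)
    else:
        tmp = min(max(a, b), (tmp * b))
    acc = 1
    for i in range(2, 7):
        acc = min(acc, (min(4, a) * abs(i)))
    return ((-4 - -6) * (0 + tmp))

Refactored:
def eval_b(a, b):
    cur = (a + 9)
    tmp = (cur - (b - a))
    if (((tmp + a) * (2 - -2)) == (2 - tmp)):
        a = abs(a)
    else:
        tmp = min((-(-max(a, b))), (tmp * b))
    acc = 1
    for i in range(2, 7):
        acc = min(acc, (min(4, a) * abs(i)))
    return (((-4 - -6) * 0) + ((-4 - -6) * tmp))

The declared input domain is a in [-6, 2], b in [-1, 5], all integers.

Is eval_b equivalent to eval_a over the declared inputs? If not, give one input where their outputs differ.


Behavior is preserved: although local variable names differ, and constant usage differs, and statement counts differ, and arithmetic usage differs, the outputs never diverge.
As a probe, take a=2, b=5: eval_a runs tmp := 8 | (((tmp + a) * (2 - -2)) == (2 - tmp)): false | tmp := 5 | acc := 1 | iter i=2: | acc := 1 | iter i=3: | acc := 1 | iter i=4: | acc := 1 | iter i=5: | acc := 1 | iter i=6: | acc := 1 | result 10; eval_b runs cur := 11 | tmp := 8 | (((tmp + a) * (2 - -2)) == (2 - tmp)): false | tmp := 5 | acc := 1 | iter i=2: | acc := 1 | iter i=3: | acc := 1 | iter i=4: | acc := 1 | iter i=5: | acc := 1 | iter i=6: | acc := 1 | result 10; both end at 10.
Across all 63 domain points the two functions coincide.
verdict: equivalent


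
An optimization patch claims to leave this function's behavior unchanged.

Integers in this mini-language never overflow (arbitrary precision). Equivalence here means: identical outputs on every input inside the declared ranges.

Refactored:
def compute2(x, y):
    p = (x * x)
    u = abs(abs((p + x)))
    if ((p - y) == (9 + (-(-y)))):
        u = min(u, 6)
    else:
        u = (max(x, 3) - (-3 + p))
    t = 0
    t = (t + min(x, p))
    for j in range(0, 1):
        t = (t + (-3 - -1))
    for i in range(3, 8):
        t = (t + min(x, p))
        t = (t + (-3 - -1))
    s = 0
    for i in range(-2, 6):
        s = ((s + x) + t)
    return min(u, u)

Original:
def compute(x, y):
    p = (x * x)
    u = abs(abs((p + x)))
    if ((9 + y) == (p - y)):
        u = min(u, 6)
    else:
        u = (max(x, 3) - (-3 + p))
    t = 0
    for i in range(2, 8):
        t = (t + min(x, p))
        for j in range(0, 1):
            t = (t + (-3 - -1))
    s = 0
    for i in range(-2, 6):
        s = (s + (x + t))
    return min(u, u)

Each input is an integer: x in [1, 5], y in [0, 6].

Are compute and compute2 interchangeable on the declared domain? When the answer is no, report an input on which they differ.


Behavior is preserved: although statement counts differ, plus min/max/abs usage differs, plus arithmetic usage differs, plus loop structure differs, plus constant usage differs, the outputs never diverge.
Tracing x=3, y=4: compute: p becomes 9; next u becomes 12; next ((9 + y) == (p - y)) evaluates to false; next u becomes -3; next t becomes 0; next at i=2:; next t becomes 3; next at j=0:; next t becomes 1; next at i=3:; next t becomes 4; next at j=0:; next t becomes 2; next at i=4:; next t becomes 5; next at j=0:; next t becomes 3; next at i=5:; next t becomes 6; next at j=0:; next t becomes 4; next at i=6:; next t becomes 7; next at j=0:; next t becomes 5; next at i=7:; next t becomes 8; next at j=0:; next t becomes 6; next s becomes 0; next at i=-2:; next s becomes 9; next at i=-1:; next s becomes 18; next at i=0:; next s becomes 27; next at i=1:; next s becomes 36; next at i=2:; next s becomes 45; next at i=3:; next s becomes 54; next at i=4:; next s becomes 63; next at i=5:; next s becomes 72; next final value -3 | compute2: p becomes 9; next u becomes 12; next ((p - y) == (9 + (-(-y)))) evaluates to false; next u becomes -3; next t becomes 0; next t becomes 3; next at j=0:; next t becomes 1; next at i=3:; next t becomes 4; next t becomes 2; next at i=4:; next t becomes 5; next t becomes 3; next at i=5:; next t becomes 6; next t becomes 4; next at i=6:; next t becomes 7; next t becomes 5; next at i=7:; next t becomes 8; next t becomes 6; next s becomes 0; next at i=-2:; next s becomes 9; next at i=-1:; next s becomes 18; next at i=0:; next s becomes 27; next at i=1:; next s becomes 36; next at i=2:; next s becomes 45; next at i=3:; next s becomes 54; next at i=4:; next s becomes 63; next at i=5:; next s becomes 72; next final value -3 — matching result -3.
Sweeping the whole domain (35 inputs) finds no disagreement.
verdict: equivalent


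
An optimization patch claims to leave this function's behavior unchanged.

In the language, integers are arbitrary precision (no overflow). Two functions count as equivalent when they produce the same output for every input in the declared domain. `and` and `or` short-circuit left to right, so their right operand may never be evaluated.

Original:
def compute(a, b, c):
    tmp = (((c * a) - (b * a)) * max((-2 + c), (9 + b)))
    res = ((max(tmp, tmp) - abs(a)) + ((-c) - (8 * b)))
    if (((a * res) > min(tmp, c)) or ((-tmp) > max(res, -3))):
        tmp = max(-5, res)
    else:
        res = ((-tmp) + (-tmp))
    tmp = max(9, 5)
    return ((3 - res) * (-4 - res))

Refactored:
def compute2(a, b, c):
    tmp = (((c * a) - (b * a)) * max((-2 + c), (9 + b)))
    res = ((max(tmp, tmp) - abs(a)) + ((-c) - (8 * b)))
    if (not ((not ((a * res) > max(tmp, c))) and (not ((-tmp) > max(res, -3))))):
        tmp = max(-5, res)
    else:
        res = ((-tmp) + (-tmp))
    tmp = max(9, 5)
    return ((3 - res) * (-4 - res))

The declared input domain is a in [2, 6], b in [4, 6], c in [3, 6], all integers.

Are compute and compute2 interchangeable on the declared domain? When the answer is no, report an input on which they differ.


Not equivalent: a=2, b=4, c=6 separates them (144 vs 10700).
compute: tmp becomes 52; next res becomes 12; next (((a * res) > min(tmp, c)) or ((-tmp) > max(res, -3))) evaluates to true; next tmp becomes 12; next tmp becomes 9; next final value 144
compute2: tmp becomes 52; next res becomes 12; next (not ((not ((a * res) > max(tmp, c))) and (not ((-tmp) > max(res, -3))))) evaluates to false; next res becomes -104; next tmp becomes 9; next final value 10700
verdict: not equivalent; witness: a=2, b=4, c=6


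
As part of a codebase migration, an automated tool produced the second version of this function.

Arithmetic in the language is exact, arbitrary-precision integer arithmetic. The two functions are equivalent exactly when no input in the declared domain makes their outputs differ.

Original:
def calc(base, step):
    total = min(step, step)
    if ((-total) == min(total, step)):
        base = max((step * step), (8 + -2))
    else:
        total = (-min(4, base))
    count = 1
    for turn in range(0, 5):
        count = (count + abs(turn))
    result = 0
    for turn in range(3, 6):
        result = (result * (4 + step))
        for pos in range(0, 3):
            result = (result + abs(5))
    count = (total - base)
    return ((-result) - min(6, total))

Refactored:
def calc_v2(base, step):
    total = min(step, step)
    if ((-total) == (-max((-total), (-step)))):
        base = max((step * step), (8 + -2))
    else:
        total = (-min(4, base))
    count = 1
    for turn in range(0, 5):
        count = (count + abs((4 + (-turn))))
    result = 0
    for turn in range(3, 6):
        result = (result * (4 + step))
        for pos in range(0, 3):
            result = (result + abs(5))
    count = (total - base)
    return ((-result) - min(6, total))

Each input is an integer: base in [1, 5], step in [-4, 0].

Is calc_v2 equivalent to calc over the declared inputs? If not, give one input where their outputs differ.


Side by side, the visible changes include: min/max/abs usage differs, and constant usage differs, and arithmetic usage differs.
Tracing base=4, step=-1: calc: total = -1; ((-total) == min(total, step)) -> false; total = -4; count = 1; [turn=0]; count = 1; [turn=1]; count = 2; [turn=2]; count = 4; [turn=3]; count = 7; [turn=4]; count = 11; result = 0; [turn=3]; result = 0; [pos=0]; result = 5; [pos=1]; result = 10; [pos=2]; result = 15; [turn=4]; result = 45; [pos=0]; result = 50; [pos=1]; result = 55; [pos=2]; result = 60; [turn=5]; result = 180; [pos=0]; result = 185; [pos=1]; result = 190; [pos=2]; result = 195; count = -8; return -191 | calc_v2: total = -1; ((-total) == (-max((-total), (-step)))) -> false; total = -4; count = 1; [turn=0]; count = 5; [turn=1]; count = 8; [turn=2]; count = 10; [turn=3]; count = 11; [turn=4]; count = 11; result = 0; [turn=3]; result = 0; [pos=0]; result = 5; [pos=1]; result = 10; [pos=2]; result = 15; [turn=4]; result = 45; [pos=0]; result = 50; [pos=1]; result = 55; [pos=2]; result = 60; [turn=5]; result = 180; [pos=0]; result = 185; [pos=1]; result = 190; [pos=2]; result = 195; count = -8; return -191 — matching result -191.
Across all 25 domain points the two functions coincide.
verdict: equivalent


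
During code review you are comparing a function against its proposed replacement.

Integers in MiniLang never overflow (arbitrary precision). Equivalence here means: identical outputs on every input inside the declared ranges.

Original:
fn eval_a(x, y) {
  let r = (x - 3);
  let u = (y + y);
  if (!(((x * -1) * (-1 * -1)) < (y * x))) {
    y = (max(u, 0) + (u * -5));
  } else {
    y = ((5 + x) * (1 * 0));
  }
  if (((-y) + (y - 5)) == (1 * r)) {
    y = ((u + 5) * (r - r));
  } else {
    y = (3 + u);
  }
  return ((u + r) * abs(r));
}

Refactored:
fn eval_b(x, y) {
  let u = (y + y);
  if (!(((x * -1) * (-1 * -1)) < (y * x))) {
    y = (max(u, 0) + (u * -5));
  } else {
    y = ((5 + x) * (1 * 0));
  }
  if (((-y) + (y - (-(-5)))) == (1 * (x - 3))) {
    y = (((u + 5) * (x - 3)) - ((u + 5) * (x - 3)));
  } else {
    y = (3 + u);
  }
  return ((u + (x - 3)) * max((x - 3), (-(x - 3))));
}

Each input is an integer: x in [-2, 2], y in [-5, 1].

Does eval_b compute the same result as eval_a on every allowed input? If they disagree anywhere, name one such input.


Side by side, the visible changes include: min/max/abs usage differs, and local variable names differ, and constant usage differs, and arithmetic usage differs, and statement counts differ.
Tracing x=0, y=0: eval_a: r=-3, then u=0, then (!(((x * -1) * (-1 * -1)) < (y * x))) is true, then y=0, then (((-y) + (y - 5)) == (1 * r)) is false, then y=3, then returns -9 | eval_b: u=0, then (!(((x * -1) * (-1 * -1)) < (y * x))) is true, then y=0, then (((-y) + (y - (-(-5)))) == (1 * (x - 3))) is false, then y=3, then returns -9 — matching result -9.
Every one of the 35 inputs gives matching results.
verdict: equivalent
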